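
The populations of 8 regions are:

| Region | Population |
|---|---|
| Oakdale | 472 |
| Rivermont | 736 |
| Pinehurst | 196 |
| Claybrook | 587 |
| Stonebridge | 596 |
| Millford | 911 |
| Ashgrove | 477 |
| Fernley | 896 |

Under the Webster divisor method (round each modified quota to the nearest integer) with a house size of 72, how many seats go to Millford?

13

Standard divisor 4871/72 ≈ 67.653; standard quotas: Oakdale 6.977, Rivermont 10.879, Pinehurst 2.897, Claybrook 8.677, Stonebridge 8.810, Millford 13.466, Ashgrove 7.051, Fernley 13.244.
Rounding to the nearest integer gives Oakdale 7, Rivermont 11, Pinehurst 3, Claybrook 9, Stonebridge 9, Millford 13, Ashgrove 7, Fernley 13 — total 72, matching the house size, so no adjustment is needed.
Millford receives 13.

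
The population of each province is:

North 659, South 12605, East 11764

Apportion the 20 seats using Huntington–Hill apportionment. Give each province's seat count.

North=1, South=10, East=9

With divisor 1284: modified quotas North 0.513, South 9.817, East 9.162.
Geometric-mean thresholds: North (min 1), South √(9·10)=9.487, East √(9·10)=9.487.
Each quota rounded against its threshold gives North 1, South 10, East 9 (total 20).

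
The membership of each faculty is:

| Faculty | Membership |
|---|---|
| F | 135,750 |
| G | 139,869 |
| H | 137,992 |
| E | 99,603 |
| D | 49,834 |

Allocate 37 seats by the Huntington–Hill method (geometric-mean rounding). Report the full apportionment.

F: 9, G: 9, H: 9, E: 7, D: 3

With divisor 15056: modified quotas F 9.016, G 9.290, H 9.165, E 6.616, D 3.310.
Geometric-mean thresholds: F √(9·10)=9.487, G √(9·10)=9.487, H √(9·10)=9.487, E √(6·7)=6.481, D √(3·4)=3.464.
Each quota rounded against its threshold gives F 9, G 9, H 9, E 7, D 3 (total 37).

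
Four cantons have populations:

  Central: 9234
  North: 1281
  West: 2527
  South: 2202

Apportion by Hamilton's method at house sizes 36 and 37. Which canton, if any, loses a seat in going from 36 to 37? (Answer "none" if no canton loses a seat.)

none

At 36 seats: Central 22, North 3, West 6, South 5.
At 37 seats: Central 23, North 3, West 6, South 5.
No canton's allocation decreased.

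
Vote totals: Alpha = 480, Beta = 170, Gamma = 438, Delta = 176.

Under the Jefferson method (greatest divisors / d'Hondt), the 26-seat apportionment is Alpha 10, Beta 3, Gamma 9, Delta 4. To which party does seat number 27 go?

Gamma

Priority for the next seat is population ÷ (current seats + 1).
Priorities: Alpha 43.636, Beta 42.500, Gamma 43.800, Delta 35.200.
Highest priority: Gamma.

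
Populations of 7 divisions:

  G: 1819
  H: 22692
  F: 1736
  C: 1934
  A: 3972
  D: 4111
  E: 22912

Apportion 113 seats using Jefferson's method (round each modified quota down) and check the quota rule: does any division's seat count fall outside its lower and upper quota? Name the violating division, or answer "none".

Standard quotas: G 3.473, H 43.332, F 3.315, C 3.693, A 7.585, D 7.850, E 43.752.
Jefferson allocation: G 3, H 44, F 3, C 3, A 7, D 8, E 45.
E has quota 43.752 (lower 43, upper 44) but receives 45 — outside the quota interval.

E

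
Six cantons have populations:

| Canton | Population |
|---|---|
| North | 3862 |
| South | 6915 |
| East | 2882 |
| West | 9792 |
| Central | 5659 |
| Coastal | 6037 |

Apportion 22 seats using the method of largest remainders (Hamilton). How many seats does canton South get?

4

Standard divisor: 35147 ÷ 22 ≈ 1597.591.
Standard quotas: North 2.4174, South 4.3284, East 1.8040, West 6.1292, Central 3.5422, Coastal 3.7788.
Lower quotas: North 2, South 4, East 1, West 6, Central 3, Coastal 3 (sum 19, leaving 3 seats).
Remainders in descending order: East 0.8040, Coastal 0.7788, Central 0.5422, North 0.4174, South 0.3284, West 0.1292.
Largest remainders: East, Coastal, Central receive the extra seats.
South receives 4.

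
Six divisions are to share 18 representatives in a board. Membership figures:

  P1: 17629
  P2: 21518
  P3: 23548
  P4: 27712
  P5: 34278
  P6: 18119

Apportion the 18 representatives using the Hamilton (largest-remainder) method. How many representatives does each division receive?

The standard divisor is 142804/18 ≈ 7933.556.
Standard quotas: P1 2.2221, P2 2.7123, P3 2.9682, P4 3.4930, P5 4.3206, P6 2.2838.
Lower quotas: P1 2, P2 2, P3 2, P4 3, P5 4, P6 2 (sum 15, leaving 3 seats).
Remainders in descending order: P3 0.9682, P2 0.7123, P4 0.4930, P5 0.3206, P6 0.2838, P1 0.2221.
Largest remainders: P3, P2, P4 receive the extra seats.

P1 2, P2 3, P3 3, P4 4, P5 4, P6 2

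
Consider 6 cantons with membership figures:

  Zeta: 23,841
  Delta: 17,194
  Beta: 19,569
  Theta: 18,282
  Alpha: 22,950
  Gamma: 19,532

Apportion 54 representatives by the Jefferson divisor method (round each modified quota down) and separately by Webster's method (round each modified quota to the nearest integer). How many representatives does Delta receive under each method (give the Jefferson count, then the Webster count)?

7 and 8

Jefferson: Zeta 11, Delta 7, Beta 9, Theta 8, Alpha 10, Gamma 9.
Webster: Zeta 10, Delta 8, Beta 9, Theta 8, Alpha 10, Gamma 9.
Delta gets 7 under Jefferson and 8 under Webster.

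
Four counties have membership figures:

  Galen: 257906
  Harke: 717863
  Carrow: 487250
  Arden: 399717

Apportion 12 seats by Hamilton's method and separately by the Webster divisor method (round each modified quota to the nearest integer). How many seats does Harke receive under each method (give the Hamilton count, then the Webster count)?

5 and 4

Hamilton: Galen 2, Harke 5, Carrow 3, Arden 2.
Webster: Galen 2, Harke 4, Carrow 3, Arden 3.
Harke gets 5 under Hamilton and 4 under Webster.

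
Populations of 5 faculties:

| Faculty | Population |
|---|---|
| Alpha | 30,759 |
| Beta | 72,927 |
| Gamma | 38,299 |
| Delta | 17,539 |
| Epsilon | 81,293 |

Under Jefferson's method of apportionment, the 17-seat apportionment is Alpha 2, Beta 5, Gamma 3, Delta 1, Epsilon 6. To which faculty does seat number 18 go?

Priority for the next seat is population ÷ (current seats + 1).
Priorities: Alpha 10253.000, Beta 12154.500, Gamma 9574.750, Delta 8769.500, Epsilon 11613.286.
Highest priority: Beta.

Beta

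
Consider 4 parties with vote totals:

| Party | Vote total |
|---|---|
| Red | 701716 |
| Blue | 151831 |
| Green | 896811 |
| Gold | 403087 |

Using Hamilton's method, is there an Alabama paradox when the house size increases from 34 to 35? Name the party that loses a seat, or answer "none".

At 34 seats: Red 11, Blue 3, Green 14, Gold 6.
At 35 seats: Red 11, Blue 2, Green 15, Gold 7.
Blue drops from 3 to 2.

Blue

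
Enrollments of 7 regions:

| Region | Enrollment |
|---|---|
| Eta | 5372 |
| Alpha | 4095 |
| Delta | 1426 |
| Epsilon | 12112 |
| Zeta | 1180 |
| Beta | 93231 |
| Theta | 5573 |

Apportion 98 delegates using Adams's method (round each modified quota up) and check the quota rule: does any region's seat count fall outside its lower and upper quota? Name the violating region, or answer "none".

Standard quotas: Eta 4.281, Alpha 3.263, Delta 1.136, Epsilon 9.651, Zeta 0.940, Beta 74.288, Theta 4.441.
Adams allocation: Eta 5, Alpha 4, Delta 2, Epsilon 10, Zeta 1, Beta 71, Theta 5.
Beta has quota 74.288 (lower 74, upper 75) but receives 71 — outside the quota interval.

Beta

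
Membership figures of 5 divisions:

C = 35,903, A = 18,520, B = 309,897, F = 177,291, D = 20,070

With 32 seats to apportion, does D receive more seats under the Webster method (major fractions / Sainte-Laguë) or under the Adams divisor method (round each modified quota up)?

Webster: C 2, A 1, B 18, F 10, D 1.
Adams: C 2, A 1, B 17, F 10, D 2.
D gets 1 under Webster and 2 under Adams.

Adams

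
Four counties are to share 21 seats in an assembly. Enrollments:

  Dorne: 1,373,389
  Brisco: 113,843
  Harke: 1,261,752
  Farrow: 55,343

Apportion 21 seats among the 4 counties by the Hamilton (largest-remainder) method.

Dorne: 10, Brisco: 1, Harke: 10, Farrow: 0

Standard divisor: 2804327 ÷ 21 ≈ 133539.381.
Standard quotas: Dorne 10.2845, Brisco 0.8525, Harke 9.4485, Farrow 0.4144.
Lower quotas: Dorne 10, Brisco 0, Harke 9, Farrow 0 (sum 19, leaving 2 seats).
Remainders in descending order: Brisco 0.8525, Harke 0.4485, Farrow 0.4144, Dorne 0.2845.
The surplus seats go to Brisco, Harke.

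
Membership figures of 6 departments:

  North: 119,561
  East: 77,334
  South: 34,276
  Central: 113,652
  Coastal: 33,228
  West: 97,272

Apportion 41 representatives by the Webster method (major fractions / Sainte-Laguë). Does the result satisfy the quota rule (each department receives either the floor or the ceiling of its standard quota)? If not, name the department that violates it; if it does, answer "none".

none

Standard quotas: North 10.313, East 6.671, South 2.957, Central 9.803, Coastal 2.866, West 8.390.
Webster allocation: North 10, East 7, South 3, Central 10, Coastal 3, West 8.
Every allocation lies between the lower and upper quota.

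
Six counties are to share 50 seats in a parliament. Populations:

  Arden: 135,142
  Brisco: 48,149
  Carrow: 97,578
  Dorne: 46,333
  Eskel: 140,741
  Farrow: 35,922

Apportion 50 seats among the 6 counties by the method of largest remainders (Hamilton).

The standard divisor is 503865/50 ≈ 10077.3.
Standard quotas: Arden 13.4105, Brisco 4.7780, Carrow 9.6830, Dorne 4.5978, Eskel 13.9661, Farrow 3.5646.
Lower quotas: Arden 13, Brisco 4, Carrow 9, Dorne 4, Eskel 13, Farrow 3 (sum 46, leaving 4 seats).
Remainders in descending order: Eskel 0.9661, Brisco 0.7780, Carrow 0.6830, Dorne 0.5978, Farrow 0.5646, Arden 0.4105.
The surplus seats go to Eskel, Brisco, Carrow, Dorne.

Arden 13, Brisco 5, Carrow 10, Dorne 5, Eskel 14, Farrow 3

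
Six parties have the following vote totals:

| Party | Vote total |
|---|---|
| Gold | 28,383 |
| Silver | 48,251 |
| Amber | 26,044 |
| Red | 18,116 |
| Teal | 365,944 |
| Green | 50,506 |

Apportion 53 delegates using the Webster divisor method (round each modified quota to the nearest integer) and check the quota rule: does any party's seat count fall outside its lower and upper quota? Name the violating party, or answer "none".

Teal

Standard quotas: Gold 2.800, Silver 4.760, Amber 2.569, Red 1.787, Teal 36.101, Green 4.982.
Webster allocation: Gold 3, Silver 5, Amber 3, Red 2, Teal 35, Green 5.
Teal has quota 36.101 (lower 36, upper 37) but receives 35 — outside the quota interval.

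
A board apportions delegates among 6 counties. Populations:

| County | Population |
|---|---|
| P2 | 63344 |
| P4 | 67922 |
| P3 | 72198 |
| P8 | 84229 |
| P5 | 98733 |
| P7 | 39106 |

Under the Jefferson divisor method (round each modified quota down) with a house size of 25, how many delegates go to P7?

2

Standard divisor 425532/25 ≈ 17021.28; standard quotas: P2 3.721, P4 3.990, P3 4.242, P8 4.948, P5 5.801, P7 2.297.
Rounding down gives 3, 3, 4, 4, 5, 2 = 21 seats, so the divisor must be adjusted.
With modified divisor 15100: modified quotas P2 4.195, P4 4.498, P3 4.781, P8 5.578, P5 6.539, P7 2.590.
Rounding down: P2 4, P4 4, P3 4, P8 5, P5 6, P7 2 (total 25).
P7 receives 2.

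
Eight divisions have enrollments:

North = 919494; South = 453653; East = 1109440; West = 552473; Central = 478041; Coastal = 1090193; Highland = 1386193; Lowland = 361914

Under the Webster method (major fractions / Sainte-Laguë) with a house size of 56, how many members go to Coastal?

Standard divisor 6351401/56 ≈ 113417.875; standard quotas: North 8.107, South 4.000, East 9.782, West 4.871, Central 4.215, Coastal 9.612, Highland 12.222, Lowland 3.191.
Rounding to the nearest integer gives North 8, South 4, East 10, West 5, Central 4, Coastal 10, Highland 12, Lowland 3 — total 56, matching the house size, so no adjustment is needed.
Coastal receives 10.

10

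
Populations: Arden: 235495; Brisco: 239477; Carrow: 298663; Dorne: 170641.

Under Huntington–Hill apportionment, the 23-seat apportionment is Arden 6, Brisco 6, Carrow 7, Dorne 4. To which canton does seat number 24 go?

Carrow

Priority for the next seat is population ÷ (√(s·(s+1))).
Priorities: Arden 36337.667, Brisco 36952.103, Carrow 39910.522, Dorne 38156.488.
Highest priority: Carrow.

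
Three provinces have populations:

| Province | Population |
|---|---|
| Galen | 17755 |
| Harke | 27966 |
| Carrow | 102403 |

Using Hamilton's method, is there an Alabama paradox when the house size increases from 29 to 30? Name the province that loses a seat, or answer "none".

Galen

At 29 seats: Galen 4, Harke 5, Carrow 20.
At 30 seats: Galen 3, Harke 6, Carrow 21.
Galen drops from 4 to 3.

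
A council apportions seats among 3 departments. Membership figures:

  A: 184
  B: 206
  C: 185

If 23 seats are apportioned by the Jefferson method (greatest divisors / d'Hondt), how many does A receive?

Standard divisor 575/23 ≈ 25; standard quotas: A 7.360, B 8.240, C 7.400.
Rounding down gives 7, 8, 7 = 22 seats, so the divisor must be adjusted.
With modified divisor 23.06: modified quotas A 7.979, B 8.933, C 8.023.
Rounding down: A 7, B 8, C 8 (total 23).
A receives 7.

7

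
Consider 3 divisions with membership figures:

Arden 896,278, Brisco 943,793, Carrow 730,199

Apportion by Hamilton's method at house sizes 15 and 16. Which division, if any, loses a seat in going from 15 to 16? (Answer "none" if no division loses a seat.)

At 15 seats: Arden 5, Brisco 6, Carrow 4.
At 16 seats: Arden 6, Brisco 6, Carrow 4.
No division's allocation decreased.

none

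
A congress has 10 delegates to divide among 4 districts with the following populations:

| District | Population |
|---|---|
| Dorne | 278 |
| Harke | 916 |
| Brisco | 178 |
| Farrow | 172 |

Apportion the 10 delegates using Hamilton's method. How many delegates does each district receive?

Dorne=2; Harke=6; Brisco=1; Farrow=1

Standard divisor: 1544 ÷ 10 ≈ 154.4.
Standard quotas: Dorne 1.801, Harke 5.933, Brisco 1.153, Farrow 1.114.
Lower quotas: Dorne 1, Harke 5, Brisco 1, Farrow 1 (sum 8, leaving 2 seats).
Remainders in descending order: Harke 0.933, Dorne 0.801, Brisco 0.153, Farrow 0.114.
The surplus seats go to Harke, Dorne.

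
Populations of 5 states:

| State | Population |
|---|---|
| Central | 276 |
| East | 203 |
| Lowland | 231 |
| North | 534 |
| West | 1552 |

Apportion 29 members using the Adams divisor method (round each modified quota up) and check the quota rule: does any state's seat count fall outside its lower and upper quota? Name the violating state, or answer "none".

West

Standard quotas: Central 2.863, East 2.106, Lowland 2.396, North 5.539, West 16.097.
Adams allocation: Central 3, East 2, Lowland 3, North 6, West 15.
West has quota 16.097 (lower 16, upper 17) but receives 15 — outside the quota interval.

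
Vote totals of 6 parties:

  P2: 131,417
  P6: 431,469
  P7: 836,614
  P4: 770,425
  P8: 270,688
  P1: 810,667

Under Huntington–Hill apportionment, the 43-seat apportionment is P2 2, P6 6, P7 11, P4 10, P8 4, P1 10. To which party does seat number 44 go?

P1

Priority for the next seat is population ÷ (√(s·(s+1))).
Priorities: P2 53650.766, P6 66577.112, P7 72817.902, P4 73457.142, P8 60527.677, P1 77294.066.
Highest priority: P1.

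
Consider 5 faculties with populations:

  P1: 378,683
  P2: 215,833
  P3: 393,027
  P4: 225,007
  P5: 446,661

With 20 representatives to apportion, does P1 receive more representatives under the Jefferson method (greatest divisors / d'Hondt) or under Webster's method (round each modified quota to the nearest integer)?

Jefferson: P1 5, P2 2, P3 5, P4 3, P5 5.
Webster: P1 4, P2 3, P3 5, P4 3, P5 5.
P1 gets 5 under Jefferson and 4 under Webster.

Jefferson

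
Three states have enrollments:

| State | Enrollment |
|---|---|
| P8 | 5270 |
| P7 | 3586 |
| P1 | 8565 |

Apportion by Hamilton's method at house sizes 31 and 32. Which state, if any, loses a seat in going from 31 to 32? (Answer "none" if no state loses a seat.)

At 31 seats: P8 9, P7 7, P1 15.
At 32 seats: P8 10, P7 6, P1 16.
P7 drops from 7 to 6.

P7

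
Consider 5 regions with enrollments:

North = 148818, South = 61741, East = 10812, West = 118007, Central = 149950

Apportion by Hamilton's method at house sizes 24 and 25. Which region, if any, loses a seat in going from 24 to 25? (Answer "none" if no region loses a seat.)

East

At 24 seats: North 7, South 3, East 1, West 6, Central 7.
At 25 seats: North 8, South 3, East 0, West 6, Central 8.
East drops from 1 to 0.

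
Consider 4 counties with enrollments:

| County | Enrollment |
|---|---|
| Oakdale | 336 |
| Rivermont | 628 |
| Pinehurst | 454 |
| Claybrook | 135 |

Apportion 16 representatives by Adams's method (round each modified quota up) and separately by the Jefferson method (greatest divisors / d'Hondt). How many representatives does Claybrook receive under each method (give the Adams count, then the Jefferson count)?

2 and 1

Adams: Oakdale 3, Rivermont 6, Pinehurst 5, Claybrook 2.
Jefferson: Oakdale 3, Rivermont 7, Pinehurst 5, Claybrook 1.
Claybrook gets 2 under Adams and 1 under Jefferson.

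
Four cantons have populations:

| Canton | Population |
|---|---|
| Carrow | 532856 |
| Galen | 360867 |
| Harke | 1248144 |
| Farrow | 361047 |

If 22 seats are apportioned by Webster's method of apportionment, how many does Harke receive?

Standard divisor 2502914/22 ≈ 113768.818; standard quotas: Carrow 4.684, Galen 3.172, Harke 10.971, Farrow 3.174.
Rounding to the nearest integer gives Carrow 5, Galen 3, Harke 11, Farrow 3 — total 22, matching the house size, so no adjustment is needed.
Harke receives 11.

11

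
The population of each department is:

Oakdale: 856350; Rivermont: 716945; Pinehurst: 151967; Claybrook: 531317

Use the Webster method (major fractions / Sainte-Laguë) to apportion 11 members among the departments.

Oakdale=4, Rivermont=3, Pinehurst=1, Claybrook=3

Standard divisor 2256579/11 ≈ 205143.545; standard quotas: Oakdale 4.174, Rivermont 3.495, Pinehurst 0.741, Claybrook 2.590.
Rounding to the nearest integer gives Oakdale 4, Rivermont 3, Pinehurst 1, Claybrook 3 — total 11, matching the house size, so no adjustment is needed.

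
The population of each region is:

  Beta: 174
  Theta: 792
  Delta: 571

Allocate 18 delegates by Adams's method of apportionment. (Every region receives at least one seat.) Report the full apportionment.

Beta 2; Theta 9; Delta 7

Standard divisor 1537/18 ≈ 85.389; standard quotas: Beta 2.038, Theta 9.275, Delta 6.687.
Rounding up gives 3, 10, 7 = 20 seats, so the divisor must be adjusted.
With modified divisor 90: modified quotas Beta 1.933, Theta 8.800, Delta 6.344.
Rounding up: Beta 2, Theta 9, Delta 7 (total 18).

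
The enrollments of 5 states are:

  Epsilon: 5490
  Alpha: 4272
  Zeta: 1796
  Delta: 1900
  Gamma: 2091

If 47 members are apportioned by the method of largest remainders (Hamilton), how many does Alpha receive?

Total 15549; standard divisor 15549/47 ≈ 330.83.
Standard quotas: Epsilon 16.5946, Alpha 12.9130, Zeta 5.4288, Delta 5.7431, Gamma 6.3205.
Lower quotas: Epsilon 16, Alpha 12, Zeta 5, Delta 5, Gamma 6 (sum 44, leaving 3 seats).
Remainders in descending order: Alpha 0.9130, Delta 0.7431, Epsilon 0.5946, Zeta 0.4288, Gamma 0.3205.
The surplus seats go to Alpha, Delta, Epsilon.
Alpha receives 13.

13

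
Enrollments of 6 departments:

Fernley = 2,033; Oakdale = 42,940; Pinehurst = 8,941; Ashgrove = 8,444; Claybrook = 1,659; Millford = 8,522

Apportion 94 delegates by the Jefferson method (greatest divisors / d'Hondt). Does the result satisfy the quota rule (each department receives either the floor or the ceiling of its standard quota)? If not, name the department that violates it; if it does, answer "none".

Standard quotas: Fernley 2.634, Oakdale 55.644, Pinehurst 11.586, Ashgrove 10.942, Claybrook 2.150, Millford 11.043.
Jefferson allocation: Fernley 2, Oakdale 57, Pinehurst 11, Ashgrove 11, Claybrook 2, Millford 11.
Oakdale has quota 55.644 (lower 55, upper 56) but receives 57 — outside the quota interval.

Oakdale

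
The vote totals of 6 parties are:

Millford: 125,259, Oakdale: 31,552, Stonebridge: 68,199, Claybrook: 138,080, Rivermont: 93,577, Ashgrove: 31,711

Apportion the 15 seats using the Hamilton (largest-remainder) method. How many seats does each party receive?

Millford 4; Oakdale 1; Stonebridge 2; Claybrook 4; Rivermont 3; Ashgrove 1

The standard divisor is 488378/15 ≈ 32558.533.
Standard quotas: Millford 3.8472, Oakdale 0.9691, Stonebridge 2.0947, Claybrook 4.2410, Rivermont 2.8741, Ashgrove 0.9740.
Lower quotas: Millford 3, Oakdale 0, Stonebridge 2, Claybrook 4, Rivermont 2, Ashgrove 0 (sum 11, leaving 4 seats).
Remainders in descending order: Ashgrove 0.9740, Oakdale 0.9691, Rivermont 0.8741, Millford 0.8472, Claybrook 0.2410, Stonebridge 0.0947.
The surplus seats go to Ashgrove, Oakdale, Rivermont, Millford.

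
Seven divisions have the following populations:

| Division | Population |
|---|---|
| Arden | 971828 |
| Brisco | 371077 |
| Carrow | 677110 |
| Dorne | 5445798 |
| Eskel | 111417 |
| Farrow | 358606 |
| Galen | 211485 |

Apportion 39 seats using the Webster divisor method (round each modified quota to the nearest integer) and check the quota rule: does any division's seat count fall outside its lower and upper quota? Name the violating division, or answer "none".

Standard quotas: Arden 4.652, Brisco 1.776, Carrow 3.241, Dorne 26.068, Eskel 0.533, Farrow 1.717, Galen 1.012.
Webster allocation: Arden 5, Brisco 2, Carrow 3, Dorne 25, Eskel 1, Farrow 2, Galen 1.
Dorne has quota 26.068 (lower 26, upper 27) but receives 25 — outside the quota interval.

Dorne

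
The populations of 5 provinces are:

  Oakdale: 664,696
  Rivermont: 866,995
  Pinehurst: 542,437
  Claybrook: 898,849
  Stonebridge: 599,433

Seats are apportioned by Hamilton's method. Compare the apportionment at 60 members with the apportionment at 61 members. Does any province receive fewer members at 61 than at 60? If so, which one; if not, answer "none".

At 60 seats: Oakdale 11, Rivermont 15, Pinehurst 9, Claybrook 15, Stonebridge 10.
At 61 seats: Oakdale 12, Rivermont 15, Pinehurst 9, Claybrook 15, Stonebridge 10.
No province's allocation decreased.

none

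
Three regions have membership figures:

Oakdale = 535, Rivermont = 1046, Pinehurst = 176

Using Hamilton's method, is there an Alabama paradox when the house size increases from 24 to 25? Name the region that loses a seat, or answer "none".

At 24 seats: Oakdale 7, Rivermont 14, Pinehurst 3.
At 25 seats: Oakdale 8, Rivermont 15, Pinehurst 2.
Pinehurst drops from 3 to 2.

Pinehurst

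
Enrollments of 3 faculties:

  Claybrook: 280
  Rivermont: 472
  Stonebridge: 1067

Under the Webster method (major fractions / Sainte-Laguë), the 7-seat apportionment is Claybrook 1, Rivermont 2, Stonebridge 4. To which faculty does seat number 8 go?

Stonebridge

Priority for the next seat is population ÷ (current seats + 0.5).
Priorities: Claybrook 186.667, Rivermont 188.800, Stonebridge 237.111.
Highest priority: Stonebridge.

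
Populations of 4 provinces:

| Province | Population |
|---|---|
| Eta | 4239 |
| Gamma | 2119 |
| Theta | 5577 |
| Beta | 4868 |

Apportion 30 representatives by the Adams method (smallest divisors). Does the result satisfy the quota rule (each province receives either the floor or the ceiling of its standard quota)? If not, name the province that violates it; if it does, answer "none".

none

Standard quotas: Eta 7.568, Gamma 3.783, Theta 9.957, Beta 8.691.
Adams allocation: Eta 7, Gamma 4, Theta 10, Beta 9.
Every allocation lies between the lower and upper quota.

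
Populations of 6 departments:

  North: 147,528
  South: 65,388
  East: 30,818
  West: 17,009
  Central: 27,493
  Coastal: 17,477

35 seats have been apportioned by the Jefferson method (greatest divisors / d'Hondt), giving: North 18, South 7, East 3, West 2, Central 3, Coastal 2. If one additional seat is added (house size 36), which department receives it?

Priority for the next seat is population ÷ (current seats + 1).
Priorities: North 7764.632, South 8173.500, East 7704.500, West 5669.667, Central 6873.250, Coastal 5825.667.
Highest priority: South.

South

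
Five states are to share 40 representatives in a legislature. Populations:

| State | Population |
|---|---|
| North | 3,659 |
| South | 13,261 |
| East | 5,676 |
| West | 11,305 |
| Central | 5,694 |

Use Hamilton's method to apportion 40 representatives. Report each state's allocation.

North 4; South 13; East 6; West 11; Central 6

Total 39595; standard divisor 39595/40 ≈ 989.875.
Standard quotas: North 3.6964, South 13.3966, East 5.7341, West 11.4206, Central 5.7522.
Lower quotas: North 3, South 13, East 5, West 11, Central 5 (sum 37, leaving 3 seats).
Remainders in descending order: Central 0.7522, East 0.7341, North 0.6964, West 0.4206, South 0.3966.
Largest remainders: Central, East, North receive the extra seats.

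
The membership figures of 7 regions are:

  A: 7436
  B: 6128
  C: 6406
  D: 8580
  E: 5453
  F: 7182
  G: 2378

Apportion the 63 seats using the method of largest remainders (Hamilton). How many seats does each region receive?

A 11; B 9; C 9; D 12; E 8; F 10; G 4

Total 43563; standard divisor 43563/63 ≈ 691.476.
Standard quotas: A 10.7538, B 8.8622, C 9.2642, D 12.4082, E 7.8860, F 10.3865, G 3.4390.
Lower quotas: A 10, B 8, C 9, D 12, E 7, F 10, G 3 (sum 59, leaving 4 seats).
Remainders in descending order: E 0.8860, B 0.8622, A 0.7538, G 0.4390, D 0.4082, F 0.3865, C 0.2642.
The surplus seats go to E, B, A, G.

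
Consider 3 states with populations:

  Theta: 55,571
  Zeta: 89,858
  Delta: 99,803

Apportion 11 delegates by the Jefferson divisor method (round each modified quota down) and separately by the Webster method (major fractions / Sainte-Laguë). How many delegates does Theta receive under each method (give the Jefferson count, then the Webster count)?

Jefferson: Theta 2, Zeta 4, Delta 5.
Webster: Theta 3, Zeta 4, Delta 4.
Theta gets 2 under Jefferson and 3 under Webster.

2 and 3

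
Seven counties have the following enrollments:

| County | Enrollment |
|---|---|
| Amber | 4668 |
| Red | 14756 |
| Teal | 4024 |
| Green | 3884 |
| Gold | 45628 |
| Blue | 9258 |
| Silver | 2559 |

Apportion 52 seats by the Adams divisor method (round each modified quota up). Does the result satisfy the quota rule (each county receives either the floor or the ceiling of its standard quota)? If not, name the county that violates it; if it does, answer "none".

Standard quotas: Amber 2.863, Red 9.051, Teal 2.468, Green 2.382, Gold 27.987, Blue 5.679, Silver 1.570.
Adams allocation: Amber 3, Red 9, Teal 3, Green 3, Gold 26, Blue 6, Silver 2.
Gold has quota 27.987 (lower 27, upper 28) but receives 26 — outside the quota interval.

Gold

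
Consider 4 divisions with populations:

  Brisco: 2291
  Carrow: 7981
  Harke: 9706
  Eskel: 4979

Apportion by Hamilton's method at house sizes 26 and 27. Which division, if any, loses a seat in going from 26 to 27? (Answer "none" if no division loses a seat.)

At 26 seats: Brisco 3, Carrow 8, Harke 10, Eskel 5.
At 27 seats: Brisco 2, Carrow 9, Harke 11, Eskel 5.
Brisco drops from 3 to 2.

Brisco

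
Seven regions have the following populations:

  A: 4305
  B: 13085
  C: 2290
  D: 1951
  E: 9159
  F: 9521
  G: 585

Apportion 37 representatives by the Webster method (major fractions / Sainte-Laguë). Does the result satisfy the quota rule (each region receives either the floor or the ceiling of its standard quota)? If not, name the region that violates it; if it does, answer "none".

none

Standard quotas: A 3.895, B 11.838, C 2.072, D 1.765, E 8.286, F 8.614, G 0.529.
Webster allocation: A 4, B 12, C 2, D 2, E 8, F 8, G 1.
Every allocation lies between the lower and upper quota.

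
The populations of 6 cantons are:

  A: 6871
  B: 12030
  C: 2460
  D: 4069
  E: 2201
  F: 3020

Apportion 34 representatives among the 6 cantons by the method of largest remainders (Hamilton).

A: 8; B: 13; C: 3; D: 5; E: 2; F: 3

Standard divisor: 30651 ÷ 34 ≈ 901.5.
Standard quotas: A 7.6217, B 13.3444, C 2.7288, D 4.5136, E 2.4415, F 3.3500.
Lower quotas: A 7, B 13, C 2, D 4, E 2, F 3 (sum 31, leaving 3 seats).
Remainders in descending order: C 0.7288, A 0.6217, D 0.5136, E 0.4415, F 0.3500, B 0.3444.
The surplus seats go to C, A, D.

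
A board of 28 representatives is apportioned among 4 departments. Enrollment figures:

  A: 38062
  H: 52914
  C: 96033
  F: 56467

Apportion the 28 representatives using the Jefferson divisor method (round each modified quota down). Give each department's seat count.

A=4; H=6; C=11; F=7

Standard divisor 243476/28 ≈ 8695.571; standard quotas: A 4.377, H 6.085, C 11.044, F 6.494.
Rounding down gives 4, 6, 11, 6 = 27 seats, so the divisor must be adjusted.
With modified divisor 8030: modified quotas A 4.740, H 6.590, C 11.959, F 7.032.
Rounding down: A 4, H 6, C 11, F 7 (total 28).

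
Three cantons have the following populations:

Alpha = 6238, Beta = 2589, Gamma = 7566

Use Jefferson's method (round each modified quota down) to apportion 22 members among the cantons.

Alpha: 9, Beta: 3, Gamma: 10

Standard divisor 16393/22 ≈ 745.136; standard quotas: Alpha 8.372, Beta 3.475, Gamma 10.154.
Rounding down gives 8, 3, 10 = 21 seats, so the divisor must be adjusted.
With modified divisor 690: modified quotas Alpha 9.041, Beta 3.752, Gamma 10.965.
Rounding down: Alpha 9, Beta 3, Gamma 10 (total 22).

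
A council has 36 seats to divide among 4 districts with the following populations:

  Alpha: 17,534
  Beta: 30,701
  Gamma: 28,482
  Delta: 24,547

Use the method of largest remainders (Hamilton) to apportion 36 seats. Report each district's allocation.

Total 101264; standard divisor 101264/36 ≈ 2812.889.
Standard quotas: Alpha 6.2334, Beta 10.9144, Gamma 10.1255, Delta 8.7266.
Lower quotas: Alpha 6, Beta 10, Gamma 10, Delta 8 (sum 34, leaving 2 seats).
Remainders in descending order: Beta 0.9144, Delta 0.7266, Alpha 0.2334, Gamma 0.1255.
Largest remainders: Beta, Delta receive the extra seats.

Alpha: 6, Beta: 11, Gamma: 10, Delta: 9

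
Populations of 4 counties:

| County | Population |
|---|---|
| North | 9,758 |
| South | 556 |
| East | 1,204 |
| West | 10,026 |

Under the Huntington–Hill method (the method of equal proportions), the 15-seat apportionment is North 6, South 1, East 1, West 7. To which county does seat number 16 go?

Priority for the next seat is population ÷ (√(s·(s+1))).
Priorities: North 1505.692, South 393.151, East 851.357, West 1339.781.
Highest priority: North.

North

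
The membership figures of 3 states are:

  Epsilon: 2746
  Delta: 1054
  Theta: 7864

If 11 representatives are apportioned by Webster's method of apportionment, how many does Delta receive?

Standard divisor 11664/11 ≈ 1060.364; standard quotas: Epsilon 2.590, Delta 0.994, Theta 7.416.
Rounding to the nearest integer gives Epsilon 3, Delta 1, Theta 7 — total 11, matching the house size, so no adjustment is needed.
Delta receives 1.

1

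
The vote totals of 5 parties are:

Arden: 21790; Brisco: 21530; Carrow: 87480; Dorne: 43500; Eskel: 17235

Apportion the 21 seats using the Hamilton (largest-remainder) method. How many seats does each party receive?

Total 191535; standard divisor 191535/21 ≈ 9120.714.
Standard quotas: Arden 2.3891, Brisco 2.3606, Carrow 9.5914, Dorne 4.7694, Eskel 1.8897.
Lower quotas: Arden 2, Brisco 2, Carrow 9, Dorne 4, Eskel 1 (sum 18, leaving 3 seats).
Remainders in descending order: Eskel 0.8897, Dorne 0.7694, Carrow 0.5914, Arden 0.3891, Brisco 0.3606.
The surplus seats go to Eskel, Dorne, Carrow.

Arden 2; Brisco 2; Carrow 10; Dorne 5; Eskel 2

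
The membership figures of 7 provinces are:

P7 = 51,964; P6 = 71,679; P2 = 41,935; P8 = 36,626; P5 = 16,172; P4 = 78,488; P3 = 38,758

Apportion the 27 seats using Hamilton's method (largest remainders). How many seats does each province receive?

P7 4; P6 6; P2 4; P8 3; P5 1; P4 6; P3 3

The standard divisor is 335622/27 ≈ 12430.444.
Standard quotas: P7 4.1804, P6 5.7664, P2 3.3736, P8 2.9465, P5 1.3010, P4 6.3142, P3 3.1180.
Lower quotas: P7 4, P6 5, P2 3, P8 2, P5 1, P4 6, P3 3 (sum 24, leaving 3 seats).
Remainders in descending order: P8 0.9465, P6 0.7664, P2 0.3736, P4 0.3142, P5 0.3010, P7 0.1804, P3 0.1180.
Largest remainders: P8, P6, P2 receive the extra seats.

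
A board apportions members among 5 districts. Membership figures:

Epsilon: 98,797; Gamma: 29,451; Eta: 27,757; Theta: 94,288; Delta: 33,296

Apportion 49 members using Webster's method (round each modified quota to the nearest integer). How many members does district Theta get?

Standard divisor 283589/49 ≈ 5787.531; standard quotas: Epsilon 17.071, Gamma 5.089, Eta 4.796, Theta 16.292, Delta 5.753.
Rounding to the nearest integer gives Epsilon 17, Gamma 5, Eta 5, Theta 16, Delta 6 — total 49, matching the house size, so no adjustment is needed.
Theta receives 16.

16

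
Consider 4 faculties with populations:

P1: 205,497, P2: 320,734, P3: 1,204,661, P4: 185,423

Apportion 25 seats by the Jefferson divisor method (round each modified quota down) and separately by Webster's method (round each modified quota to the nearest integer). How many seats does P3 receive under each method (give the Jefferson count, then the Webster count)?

17 and 16

Jefferson: P1 2, P2 4, P3 17, P4 2.
Webster: P1 3, P2 4, P3 16, P4 2.
P3 gets 17 under Jefferson and 16 under Webster.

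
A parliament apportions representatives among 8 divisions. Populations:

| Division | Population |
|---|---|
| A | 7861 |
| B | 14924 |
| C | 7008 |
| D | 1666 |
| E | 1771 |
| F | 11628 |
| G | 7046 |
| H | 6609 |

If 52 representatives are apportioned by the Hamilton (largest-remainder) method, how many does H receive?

The standard divisor is 58513/52 ≈ 1125.25.
Standard quotas: A 6.9860, B 13.2628, C 6.2279, D 1.4806, E 1.5739, F 10.3337, G 6.2617, H 5.8734.
Lower quotas: A 6, B 13, C 6, D 1, E 1, F 10, G 6, H 5 (sum 48, leaving 4 seats).
Remainders in descending order: A 0.9860, H 0.8734, E 0.5739, D 0.4806, F 0.3337, B 0.2628, G 0.2617, C 0.2279.
Largest remainders: A, H, E, D receive the extra seats.
H receives 6.

6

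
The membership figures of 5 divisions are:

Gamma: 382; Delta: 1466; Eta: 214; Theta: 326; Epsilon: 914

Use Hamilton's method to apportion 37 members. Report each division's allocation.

Gamma=4, Delta=17, Eta=2, Theta=4, Epsilon=10

Standard divisor: 3302 ÷ 37 ≈ 89.243.
Standard quotas: Gamma 4.280, Delta 16.427, Eta 2.398, Theta 3.653, Epsilon 10.242.
Lower quotas: Gamma 4, Delta 16, Eta 2, Theta 3, Epsilon 10 (sum 35, leaving 2 seats).
Remainders in descending order: Theta 0.653, Delta 0.427, Eta 0.398, Gamma 0.280, Epsilon 0.242.
The surplus seats go to Theta, Delta.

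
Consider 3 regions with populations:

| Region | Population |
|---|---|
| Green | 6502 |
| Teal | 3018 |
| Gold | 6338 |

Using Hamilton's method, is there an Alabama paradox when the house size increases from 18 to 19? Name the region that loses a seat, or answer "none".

At 18 seats: Green 7, Teal 4, Gold 7.
At 19 seats: Green 8, Teal 4, Gold 7.
No region's allocation decreased.

none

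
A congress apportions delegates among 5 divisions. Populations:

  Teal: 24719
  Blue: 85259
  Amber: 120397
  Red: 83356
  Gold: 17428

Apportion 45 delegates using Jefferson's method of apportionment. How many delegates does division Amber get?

Standard divisor 331159/45 ≈ 7359.089; standard quotas: Teal 3.359, Blue 11.586, Amber 16.360, Red 11.327, Gold 2.368.
Rounding down gives 3, 11, 16, 11, 2 = 43 seats, so the divisor must be adjusted.
With modified divisor 7000: modified quotas Teal 3.531, Blue 12.180, Amber 17.200, Red 11.908, Gold 2.490.
Rounding down: Teal 3, Blue 12, Amber 17, Red 11, Gold 2 (total 45).
Amber receives 17.

17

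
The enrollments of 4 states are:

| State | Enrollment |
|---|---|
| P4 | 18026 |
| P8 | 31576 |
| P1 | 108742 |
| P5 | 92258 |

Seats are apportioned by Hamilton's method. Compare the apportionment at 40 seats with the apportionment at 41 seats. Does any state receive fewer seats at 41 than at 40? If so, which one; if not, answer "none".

At 40 seats: P4 3, P8 5, P1 17, P5 15.
At 41 seats: P4 3, P8 5, P1 18, P5 15.
No state's allocation decreased.

none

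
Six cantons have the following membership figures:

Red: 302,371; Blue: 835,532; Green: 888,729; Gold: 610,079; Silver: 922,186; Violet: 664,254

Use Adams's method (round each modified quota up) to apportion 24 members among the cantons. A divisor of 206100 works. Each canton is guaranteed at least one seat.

Red: 2; Blue: 5; Green: 5; Gold: 3; Silver: 5; Violet: 4

With modified divisor 206100: modified quotas Red 1.467, Blue 4.054, Green 4.312, Gold 2.960, Silver 4.474, Violet 3.223.
Rounding up: Red 2, Blue 5, Green 5, Gold 3, Silver 5, Violet 4 (total 24).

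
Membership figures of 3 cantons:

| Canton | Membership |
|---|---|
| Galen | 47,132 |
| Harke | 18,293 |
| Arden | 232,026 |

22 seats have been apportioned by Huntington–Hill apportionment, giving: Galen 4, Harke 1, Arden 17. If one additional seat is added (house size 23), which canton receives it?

Arden

Priority for the next seat is population ÷ (√(s·(s+1))).
Priorities: Galen 10539.036, Harke 12935.104, Arden 13264.044.
Highest priority: Arden.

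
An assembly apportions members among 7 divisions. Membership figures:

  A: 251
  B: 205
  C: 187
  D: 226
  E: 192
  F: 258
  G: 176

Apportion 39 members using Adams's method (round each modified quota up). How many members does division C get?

5

Standard divisor 1495/39 ≈ 38.333; standard quotas: A 6.548, B 5.348, C 4.878, D 5.896, E 5.009, F 6.730, G 4.591.
Rounding up gives 7, 6, 5, 6, 6, 7, 5 = 42 seats, so the divisor must be adjusted.
With modified divisor 42: modified quotas A 5.976, B 4.881, C 4.452, D 5.381, E 4.571, F 6.143, G 4.190.
Rounding up: A 6, B 5, C 5, D 6, E 5, F 7, G 5 (total 39).
C receives 5.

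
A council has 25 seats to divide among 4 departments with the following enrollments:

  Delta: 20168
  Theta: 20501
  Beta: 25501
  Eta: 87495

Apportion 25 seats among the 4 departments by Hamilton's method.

Total 153665; standard divisor 153665/25 ≈ 6146.6.
Standard quotas: Delta 3.2812, Theta 3.3353, Beta 4.1488, Eta 14.2347.
Lower quotas: Delta 3, Theta 3, Beta 4, Eta 14 (sum 24, leaving 1 seat).
Remainders in descending order: Theta 0.3353, Delta 0.2812, Eta 0.2347, Beta 0.1488.
Largest remainder: Theta receives the extra seat.

Delta 3, Theta 4, Beta 4, Eta 14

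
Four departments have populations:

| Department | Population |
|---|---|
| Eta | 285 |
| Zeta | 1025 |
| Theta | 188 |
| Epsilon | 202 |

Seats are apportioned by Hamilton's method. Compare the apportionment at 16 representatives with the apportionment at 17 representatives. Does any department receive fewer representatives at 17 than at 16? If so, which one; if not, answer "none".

none

At 16 seats: Eta 3, Zeta 9, Theta 2, Epsilon 2.
At 17 seats: Eta 3, Zeta 10, Theta 2, Epsilon 2.
No department's allocation decreased.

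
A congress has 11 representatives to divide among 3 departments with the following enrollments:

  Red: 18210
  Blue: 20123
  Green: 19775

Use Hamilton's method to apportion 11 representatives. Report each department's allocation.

The standard divisor is 58108/11 ≈ 5282.545.
Standard quotas: Red 3.4472, Blue 3.8093, Green 3.7435.
Lower quotas: Red 3, Blue 3, Green 3 (sum 9, leaving 2 seats).
Remainders in descending order: Blue 0.8093, Green 0.7435, Red 0.4472.
The surplus seats go to Blue, Green.

Red 3; Blue 4; Green 4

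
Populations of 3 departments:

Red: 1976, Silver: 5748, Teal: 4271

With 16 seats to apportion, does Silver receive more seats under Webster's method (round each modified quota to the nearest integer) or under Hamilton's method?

Webster: Red 3, Silver 7, Teal 6.
Hamilton: Red 2, Silver 8, Teal 6.
Silver gets 7 under Webster and 8 under Hamilton.

Hamilton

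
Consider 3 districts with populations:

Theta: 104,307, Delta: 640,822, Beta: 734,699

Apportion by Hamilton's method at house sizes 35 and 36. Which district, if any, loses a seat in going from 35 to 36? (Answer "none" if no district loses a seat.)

Theta

At 35 seats: Theta 3, Delta 15, Beta 17.
At 36 seats: Theta 2, Delta 16, Beta 18.
Theta drops from 3 to 2.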